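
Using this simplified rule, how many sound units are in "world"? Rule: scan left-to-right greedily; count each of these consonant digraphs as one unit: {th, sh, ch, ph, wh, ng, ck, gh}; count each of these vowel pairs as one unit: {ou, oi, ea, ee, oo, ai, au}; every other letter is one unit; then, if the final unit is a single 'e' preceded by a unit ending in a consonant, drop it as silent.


Word: "world" (5 letters)
Left-to-right scan:
  (1) 'w' (letter)
  (2) 'o' (letter)
  (3) 'r' (letter)
  (4) 'l' (letter)
  (5) 'd' (letter)
Units from scan: 5
Sound units = 5 units


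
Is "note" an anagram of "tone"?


Word 1: "tone" → sorted: enot
Word 2: "note" → sorted: enot
Same letters? enot == enot
Anagram = Yes


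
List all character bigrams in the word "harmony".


Word: "harmony" (length 7)
Number of bigrams = 7 - 2 + 1 = 6
  Position 0: "ha"
  Position 1: "ar"
  Position 2: "rm"
  Position 3: "mo"
  Position 4: "on"
  Position 5: "ny"
Bigrams = "ha", "ar", "rm", "mo", "on", "ny"


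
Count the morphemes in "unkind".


Word: "unkind"
Morphemes: un- / kind
Each morpheme carries meaning
= 2 morphemes


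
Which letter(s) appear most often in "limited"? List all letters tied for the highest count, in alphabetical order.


Word: "limited"
Letter counts:
  'd': 1
  'e': 1
  'i': 2
  'l': 1
  'm': 1
  't': 1
Maximum count = 2
Most frequent = 'i' (2 times each)


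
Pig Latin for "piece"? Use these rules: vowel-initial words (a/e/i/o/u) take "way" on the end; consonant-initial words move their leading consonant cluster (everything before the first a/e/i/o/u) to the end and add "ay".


Word: "piece"
Starts with consonant(s) → move to end, add 'ay'
Consonant cluster: "p"
Pig Latin = "iecepay"


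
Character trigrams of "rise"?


Word: "rise" (length 4)
Number of trigrams = 4 - 3 + 1 = 2
  Position 0: "ris"
  Position 1: "ise"
Trigrams = "ris", "ise"


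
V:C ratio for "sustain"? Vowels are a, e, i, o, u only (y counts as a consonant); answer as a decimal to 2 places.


Word: "sustain"
Vowels (a,e,i,o,u): 3
Consonants: 4
Ratio = 3/4
= 0.75


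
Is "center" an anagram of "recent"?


Word 1: "recent" → sorted: ceenrt
Word 2: "center" → sorted: ceenrt
Same letters? ceenrt == ceenrt
Anagram = Yes


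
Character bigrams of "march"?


Word: "march" (length 5)
Number of bigrams = 5 - 2 + 1 = 4
  Position 0: "ma"
  Position 1: "ar"
  Position 2: "rc"
  Position 3: "ch"
Bigrams = "ma", "ar", "rc", "ch"


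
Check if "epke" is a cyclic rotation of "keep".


Word: "keep", Candidate: "epke"
Method: check if candidate is substring of word+word
"keepkeep" contains "epke"? Yes
Is rotation = Yes


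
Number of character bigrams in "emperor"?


Word: "emperor" (length 7)
Number of 2-grams = length - 2 + 1 = 7 - 2 + 1
= 6


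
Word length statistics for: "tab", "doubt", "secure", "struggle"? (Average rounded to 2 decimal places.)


Lengths: "tab"=3, "doubt"=5, "secure"=6, "struggle"=8
Sum = 22, Count = 4
Average = 22/4 = 5.50
= avg=5.50, min=3, max=8


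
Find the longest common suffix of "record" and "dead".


Word 1: "record"
Word 2: "dead"
Comparing from end:
  Pos -1: 'd' == 'd'
  Pos -2: 'r' != 'a' (stop)
LCS = "d" (length 1)


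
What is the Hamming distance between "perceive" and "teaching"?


Comparing character by character (same length = 8):
  Pos 0: 'p' vs 't' !=
  Pos 1: 'e' vs 'e' =
  Pos 2: 'r' vs 'a' !=
  Pos 3: 'c' vs 'c' =
  Pos 4: 'e' vs 'h' !=
  Pos 5: 'i' vs 'i' =
  Pos 6: 'v' vs 'n' !=
  Pos 7: 'e' vs 'g' !=
Hamming distance = 5


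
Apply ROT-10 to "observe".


Word: "observe"
Shift: 10
Each letter → (letter + shift) mod 26:
  'o' (14) + 10 = 24 → 'y'
  'b' (1) + 10 = 11 → 'l'
  's' (18) + 10 = 2 → 'c'
  'e' (4) + 10 = 14 → 'o'
  'r' (17) + 10 = 1 → 'b'
  'v' (21) + 10 = 5 → 'f'
  'e' (4) + 10 = 14 → 'o'
Result = "ylcobfo"


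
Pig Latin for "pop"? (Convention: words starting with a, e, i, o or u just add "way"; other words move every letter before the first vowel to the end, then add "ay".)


Word: "pop"
Starts with consonant(s) → move to end, add 'ay'
Consonant cluster: "p"
Pig Latin = "oppay"


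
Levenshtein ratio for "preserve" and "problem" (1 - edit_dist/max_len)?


Word 1: "preserve" (length 8)
Word 2: "problem" (length 7)
One optimal edit sequence:
  1. keep 'p'
  2. keep 'r'
  3. delete 'e'  (+1)
  4. substitute 's' -> 'o'  (+1)
  5. substitute 'e' -> 'b'  (+1)
  6. substitute 'r' -> 'l'  (+1)
  7. substitute 'v' -> 'e'  (+1)
  8. substitute 'e' -> 'm'  (+1)
Edit distance = 6
Max length = max(8, 7) = 8
Similarity = 1 - 6/8
= 0.2500


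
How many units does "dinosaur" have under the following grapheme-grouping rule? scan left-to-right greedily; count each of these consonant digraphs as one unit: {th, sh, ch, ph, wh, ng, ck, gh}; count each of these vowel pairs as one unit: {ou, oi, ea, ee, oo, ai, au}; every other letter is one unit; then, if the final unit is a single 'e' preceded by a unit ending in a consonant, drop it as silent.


Word: "dinosaur" (8 letters)
Left-to-right scan:
  1. 'd' (letter)
  2. 'i' (letter)
  3. 'n' (letter)
  4. 'o' (letter)
  5. 's' (letter)
  6. 'au' (vowel-pair)
  7. 'r' (letter)
Units from scan: 7
Sound units = 7 units


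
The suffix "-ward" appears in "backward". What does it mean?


Suffix: -ward
As in: backward -> back + -ward
Meaning = in the direction of


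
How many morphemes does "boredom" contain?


Word: "boredom"
Morphemes: bore + -dom
Each morpheme carries meaning
= 2 morphemes


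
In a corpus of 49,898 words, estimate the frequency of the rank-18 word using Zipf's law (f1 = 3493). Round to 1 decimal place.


Zipf's law: f(r) = f(1) / r
f(1) = 3493
f(18) = 3493 / 18
= 194.1 occurrences


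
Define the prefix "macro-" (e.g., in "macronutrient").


Prefix: macro-
Example: macronutrient (macro- + nutrient)
Meaning = large


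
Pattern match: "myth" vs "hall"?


Pattern of "myth": [0, 1, 2, 3]
Pattern of "hall": [0, 1, 2, 2]
Patterns do not match
Same pattern = No


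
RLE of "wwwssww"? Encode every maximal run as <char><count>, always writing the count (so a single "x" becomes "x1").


String: "wwwssww"
Scanning for consecutive runs:
  'w' x 3
  's' x 2
  'w' x 2
RLE = "w3s2w2"


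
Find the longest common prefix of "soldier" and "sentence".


Word 1: "soldier"
Word 2: "sentence"
Comparing from start:
  Pos 0: 's' == 's'
  Pos 1: 'o' != 'e' (stop)
LCP = "s" (length 1)


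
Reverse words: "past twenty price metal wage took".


Original: "past twenty price metal wage took"
Words (1..n): past | twenty | price | metal | wage | took
Reversed (n..1): took | wage | metal | price | twenty | past
Result = "took wage metal price twenty past"


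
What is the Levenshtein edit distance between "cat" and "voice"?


Word 1: "cat" (length 3)
Word 2: "voice" (length 5)
One optimal edit sequence (insert/delete/substitute each cost 1):
  1. insert 'v'  (+1)
  2. insert 'o'  (+1)
  3. substitute 'c' -> 'i'  (+1)
  4. substitute 'a' -> 'c'  (+1)
  5. substitute 't' -> 'e'  (+1)
Total edit operations: 5
Edit distance = 5


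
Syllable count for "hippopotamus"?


Word: "hippopotamus"
Syllable breakdown: hip · po · pot · a · mus
Counting: 5 parts
= 5 syllables


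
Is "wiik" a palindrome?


Word: "wiik"
Reversed: "kiiw"
Forward == Backward? wiik != kiiw
Palindrome = No


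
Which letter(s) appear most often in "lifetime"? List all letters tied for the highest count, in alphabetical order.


Word: "lifetime"
Letter counts:
  'e': 2
  'f': 1
  'i': 2
  'l': 1
  'm': 1
  't': 1
Maximum count = 2
Most frequent = 'e', 'i' (2 times each)


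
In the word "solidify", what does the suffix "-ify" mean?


Suffix: -ify
Example: solidify (solid + -ify)
Meaning = to make


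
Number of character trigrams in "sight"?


Word: "sight" (length 5)
Number of 3-grams = length - 3 + 1 = 5 - 3 + 1
= 3


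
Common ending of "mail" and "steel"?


Word 1: "mail"
Word 2: "steel"
Comparing from end:
  Pos -1: 'l' == 'l'
  Pos -2: 'i' != 'e' (stop)
LCS = "l" (length 1)


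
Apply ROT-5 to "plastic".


Word: "plastic"
Shift: 5
Each letter → (letter + shift) mod 26:
  'p' (15) + 5 = 20 → 'u'
  'l' (11) + 5 = 16 → 'q'
  'a' (0) + 5 = 5 → 'f'
  's' (18) + 5 = 23 → 'x'
  't' (19) + 5 = 24 → 'y'
  'i' (8) + 5 = 13 → 'n'
  'c' (2) + 5 = 7 → 'h'
Result = "uqfxynh"


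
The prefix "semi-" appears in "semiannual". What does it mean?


Prefix: semi-
Example: semiannual = semi- + annual
Meaning = half


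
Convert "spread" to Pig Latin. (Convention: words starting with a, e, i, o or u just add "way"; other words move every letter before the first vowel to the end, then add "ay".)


Word: "spread"
Starts with consonant(s) → move to end, add 'ay'
Consonant cluster: "spr"
Pig Latin = "eadspray"


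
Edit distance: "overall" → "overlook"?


Word 1: "overall" (length 7)
Word 2: "overlook" (length 8)
One optimal edit sequence (insert/delete/substitute each cost 1):
  1. keep 'o'
  2. keep 'v'
  3. keep 'e'
  4. keep 'r'
  5. insert 'l'  (+1)
  6. substitute 'a' -> 'o'  (+1)
  7. substitute 'l' -> 'o'  (+1)
  8. substitute 'l' -> 'k'  (+1)
Total edit operations: 4
Edit distance = 4


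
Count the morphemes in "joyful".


Word: "joyful"
Morphemes: joy / -ful
Each morpheme carries meaning
= 2 morphemes


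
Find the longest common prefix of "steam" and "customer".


Word 1: "steam"
Word 2: "customer"
Comparing from start:
  Pos 0: 's' != 'c' (stop)
LCP = "" (length 0)


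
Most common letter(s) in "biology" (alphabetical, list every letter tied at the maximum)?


Word: "biology"
Letter counts:
  'b': 1
  'g': 1
  'i': 1
  'l': 1
  'o': 2
  'y': 1
Maximum count = 2
Most frequent = 'o' (2 times each)


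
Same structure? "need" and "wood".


Pattern of "need": [0, 1, 1, 2]
Pattern of "wood": [0, 1, 1, 2]
Patterns match
Same pattern = Yes


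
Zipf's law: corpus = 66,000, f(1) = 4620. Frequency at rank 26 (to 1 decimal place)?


Zipf's law: f(r) = f(1) / r
f(1) = 4620
f(26) = 4620 / 26
= 177.7 occurrences


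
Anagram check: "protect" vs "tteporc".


Word 1: "protect" → sorted: ceoprtt
Word 2: "tteporc" → sorted: ceoprtt
Same letters? ceoprtt == ceoprtt
Anagram = Yes


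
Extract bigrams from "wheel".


Word: "wheel" (length 5)
Number of bigrams = 5 - 2 + 1 = 4
  Position 0: "wh"
  Position 1: "he"
  Position 2: "ee"
  Position 3: "el"
Bigrams = "wh", "he", "ee", "el"


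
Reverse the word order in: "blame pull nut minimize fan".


Original: "blame pull nut minimize fan"
Words (1..n): blame | pull | nut | minimize | fan
Reversed (n..1): fan | minimize | nut | pull | blame
Result = "fan minimize nut pull blame"


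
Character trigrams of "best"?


Word: "best" (length 4)
Number of trigrams = 4 - 3 + 1 = 2
  Position 0: "bes"
  Position 1: "est"
Trigrams = "bes", "est"


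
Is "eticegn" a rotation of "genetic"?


Word: "genetic", Candidate: "eticegn"
Method: check if candidate is substring of word+word
"geneticgenetic" contains "eticegn"? No
Is rotation = No


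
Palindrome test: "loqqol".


Word: "loqqol"
Reversed: "loqqol"
Forward == Backward? loqqol == loqqol
Palindrome = Yes


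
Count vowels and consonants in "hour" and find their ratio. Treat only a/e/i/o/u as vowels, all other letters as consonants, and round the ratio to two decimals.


Word: "hour"
Vowels (a,e,i,o,u): 2
Consonants: 2
Ratio = 2/2
= 1.00


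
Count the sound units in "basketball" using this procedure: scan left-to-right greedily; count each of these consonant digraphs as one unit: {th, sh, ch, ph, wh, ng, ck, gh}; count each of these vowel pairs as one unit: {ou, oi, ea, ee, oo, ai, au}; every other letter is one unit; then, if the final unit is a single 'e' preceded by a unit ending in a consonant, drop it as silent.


Word: "basketball" (10 letters)
Left-to-right scan:
  [1] 'b' (letter)
  [2] 'a' (letter)
  [3] 's' (letter)
  [4] 'k' (letter)
  [5] 'e' (letter)
  [6] 't' (letter)
  [7] 'b' (letter)
  [8] 'a' (letter)
  [9] 'l' (letter)
  [10] 'l' (letter)
Units from scan: 10
Sound units = 10 units


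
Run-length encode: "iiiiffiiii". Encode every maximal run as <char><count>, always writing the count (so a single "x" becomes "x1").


String: "iiiiffiiii"
Scanning for consecutive runs:
  'i' x 4
  'f' x 2
  'i' x 4
RLE = "i4f2i4"


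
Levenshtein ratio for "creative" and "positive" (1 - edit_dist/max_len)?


Word 1: "creative" (length 8)
Word 2: "positive" (length 8)
One optimal edit sequence:
  1. substitute 'c' -> 'p'  (+1)
  2. substitute 'r' -> 'o'  (+1)
  3. substitute 'e' -> 's'  (+1)
  4. substitute 'a' -> 'i'  (+1)
  5. keep 't'
  6. keep 'i'
  7. keep 'v'
  8. keep 'e'
Edit distance = 4
Max length = max(8, 8) = 8
Similarity = 1 - 4/8
= 0.5000


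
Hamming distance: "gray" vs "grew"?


Comparing character by character (same length = 4):
  Pos 0: 'g' vs 'g' =
  Pos 1: 'r' vs 'r' =
  Pos 2: 'a' vs 'e' !=
  Pos 3: 'y' vs 'w' !=
Hamming distance = 2


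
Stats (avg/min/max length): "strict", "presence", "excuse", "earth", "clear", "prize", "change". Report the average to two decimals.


Lengths: "strict"=6, "presence"=8, "excuse"=6, "earth"=5, "clear"=5, "prize"=5, "change"=6
Sum = 41, Count = 7
Average = 41/7 = 5.86
= avg=5.86, min=5, max=8


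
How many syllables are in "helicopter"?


Word: "helicopter"
Syllable breakdown: hel / i / cop / ter
Counting: 4 parts
= 4 syllables


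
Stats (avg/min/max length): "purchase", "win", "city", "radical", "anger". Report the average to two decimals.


Lengths: "purchase"=8, "win"=3, "city"=4, "radical"=7, "anger"=5
Sum = 27, Count = 5
Average = 27/5 = 5.40
= avg=5.40, min=3, max=8


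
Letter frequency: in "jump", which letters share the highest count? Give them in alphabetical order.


Word: "jump"
Letter counts:
  'j': 1
  'm': 1
  'p': 1
  'u': 1
Maximum count = 1
Most frequent = 'j', 'm', 'p', 'u' (1 time each)


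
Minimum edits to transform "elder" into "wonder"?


Word 1: "elder" (length 5)
Word 2: "wonder" (length 6)
One optimal edit sequence (insert/delete/substitute each cost 1):
  1. insert 'w'  (+1)
  2. substitute 'e' -> 'o'  (+1)
  3. substitute 'l' -> 'n'  (+1)
  4. keep 'd'
  5. keep 'e'
  6. keep 'r'
Total edit operations: 3
Edit distance = 3


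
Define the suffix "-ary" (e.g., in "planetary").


Suffix: -ary
Example: planetary (planet + -ary)
Meaning = relating to


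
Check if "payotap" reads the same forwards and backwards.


Word: "payotap"
Reversed: "patoyap"
Forward == Backward? payotap != patoyap
Palindrome = No


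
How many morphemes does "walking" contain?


Word: "walking"
Morphemes: walk / -ing
Each morpheme carries meaning
= 2 morphemes


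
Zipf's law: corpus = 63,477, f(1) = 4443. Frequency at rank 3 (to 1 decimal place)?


Zipf's law: f(r) = f(1) / r
f(1) = 4443
f(3) = 4443 / 3
= 1481.0 occurrences


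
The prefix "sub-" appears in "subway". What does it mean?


Prefix: sub-
Example: subway = sub- + way
Meaning = under / below


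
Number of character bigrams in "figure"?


Word: "figure" (length 6)
Number of 2-grams = length - 2 + 1 = 6 - 2 + 1
= 5


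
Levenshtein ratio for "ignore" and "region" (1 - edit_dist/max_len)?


Word 1: "ignore" (length 6)
Word 2: "region" (length 6)
One optimal edit sequence:
  1. insert 'r'  (+1)
  2. substitute 'i' -> 'e'  (+1)
  3. keep 'g'
  4. substitute 'n' -> 'i'  (+1)
  5. keep 'o'
  6. delete 'r'  (+1)
  7. substitute 'e' -> 'n'  (+1)
Edit distance = 5
Max length = max(6, 6) = 6
Similarity = 1 - 5/6
= 0.1667


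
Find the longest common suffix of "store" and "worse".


Word 1: "store"
Word 2: "worse"
Comparing from end:
  Pos -1: 'e' == 'e'
  Pos -2: 'r' != 's' (stop)
LCS = "e" (length 1)


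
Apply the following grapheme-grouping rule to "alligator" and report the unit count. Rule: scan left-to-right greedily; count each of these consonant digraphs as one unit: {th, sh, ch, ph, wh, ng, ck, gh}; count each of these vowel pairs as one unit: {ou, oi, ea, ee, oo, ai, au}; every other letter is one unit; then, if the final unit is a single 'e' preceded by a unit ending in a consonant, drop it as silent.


Word: "alligator" (9 letters)
Left-to-right scan:
  [1] 'a' (letter)
  [2] 'l' (letter)
  [3] 'l' (letter)
  [4] 'i' (letter)
  [5] 'g' (letter)
  [6] 'a' (letter)
  [7] 't' (letter)
  [8] 'o' (letter)
  [9] 'r' (letter)
Units from scan: 9
Sound units = 9 units


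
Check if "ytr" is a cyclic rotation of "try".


Word: "try", Candidate: "ytr"
Method: check if candidate is substring of word+word
"trytry" contains "ytr"? Yes
Is rotation = Yes


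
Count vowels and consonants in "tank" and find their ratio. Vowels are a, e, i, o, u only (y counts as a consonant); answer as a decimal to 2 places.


Word: "tank"
Vowels (a,e,i,o,u): 1
Consonants: 3
Ratio = 1/3
= 0.33


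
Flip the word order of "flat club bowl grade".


Original: "flat club bowl grade"
Words (1..n): flat | club | bowl | grade
Reversed (n..1): grade | bowl | club | flat
Result = "grade bowl club flat"


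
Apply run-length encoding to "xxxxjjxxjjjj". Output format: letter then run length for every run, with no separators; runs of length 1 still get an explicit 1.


String: "xxxxjjxxjjjj"
Scanning for consecutive runs:
  'x' x 4
  'j' x 2
  'x' x 2
  'j' x 4
RLE = "x4j2x2j4"


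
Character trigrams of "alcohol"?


Word: "alcohol" (length 7)
Number of trigrams = 7 - 3 + 1 = 5
  Position 0: "alc"
  Position 1: "lco"
  Position 2: "coh"
  Position 3: "oho"
  Position 4: "hol"
Trigrams = "alc", "lco", "coh", "oho", "hol"


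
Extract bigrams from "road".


Word: "road" (length 4)
Number of bigrams = 4 - 2 + 1 = 3
  Position 0: "ro"
  Position 1: "oa"
  Position 2: "ad"
Bigrams = "ro", "oa", "ad"


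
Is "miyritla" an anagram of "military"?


Word 1: "military" → sorted: aiilmrty
Word 2: "miyritla" → sorted: aiilmrty
Same letters? aiilmrty == aiilmrty
Anagram = Yes


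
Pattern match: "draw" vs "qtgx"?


Pattern of "draw": [0, 1, 2, 3]
Pattern of "qtgx": [0, 1, 2, 3]
Patterns match
Same pattern = Yes


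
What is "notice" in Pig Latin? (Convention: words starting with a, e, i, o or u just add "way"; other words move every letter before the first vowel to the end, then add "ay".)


Word: "notice"
Starts with consonant(s) → move to end, add 'ay'
Consonant cluster: "n"
Pig Latin = "oticenay"


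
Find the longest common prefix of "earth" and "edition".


Word 1: "earth"
Word 2: "edition"
Comparing from start:
  Pos 0: 'e' == 'e'
  Pos 1: 'a' != 'd' (stop)
LCP = "e" (length 1)


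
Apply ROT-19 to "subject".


Word: "subject"
Shift: 19
Each letter → (letter + shift) mod 26:
  's' (18) + 19 = 11 → 'l'
  'u' (20) + 19 = 13 → 'n'
  'b' (1) + 19 = 20 → 'u'
  'j' (9) + 19 = 2 → 'c'
  'e' (4) + 19 = 23 → 'x'
  'c' (2) + 19 = 21 → 'v'
  't' (19) + 19 = 12 → 'm'
Result = "lnucxvm"


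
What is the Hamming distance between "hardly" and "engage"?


Comparing character by character (same length = 6):
  Pos 0: 'h' vs 'e' !=
  Pos 1: 'a' vs 'n' !=
  Pos 2: 'r' vs 'g' !=
  Pos 3: 'd' vs 'a' !=
  Pos 4: 'l' vs 'g' !=
  Pos 5: 'y' vs 'e' !=
Hamming distance = 6


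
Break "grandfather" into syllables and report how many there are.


Word: "grandfather"
Syllable breakdown: grand / fa / ther
Counting: 3 parts
= 3 syllables


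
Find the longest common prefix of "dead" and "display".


Word 1: "dead"
Word 2: "display"
Comparing from start:
  Pos 0: 'd' == 'd'
  Pos 1: 'e' != 'i' (stop)
LCP = "d" (length 1)


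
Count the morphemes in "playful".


Word: "playful"
Morphemes: play | -ful
Each morpheme carries meaning
= 2 morphemes


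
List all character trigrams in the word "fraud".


Word: "fraud" (length 5)
Number of trigrams = 5 - 3 + 1 = 3
  Position 0: "fra"
  Position 1: "rau"
  Position 2: "aud"
Trigrams = "fra", "rau", "aud"


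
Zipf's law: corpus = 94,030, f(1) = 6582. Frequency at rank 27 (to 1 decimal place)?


Zipf's law: f(r) = f(1) / r
f(1) = 6582
f(27) = 6582 / 27
= 243.8 occurrences


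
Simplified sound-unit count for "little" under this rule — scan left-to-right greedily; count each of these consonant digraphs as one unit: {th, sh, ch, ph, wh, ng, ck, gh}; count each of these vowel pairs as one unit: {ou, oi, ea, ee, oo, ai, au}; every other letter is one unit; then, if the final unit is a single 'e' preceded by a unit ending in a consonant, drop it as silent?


Word: "little" (6 letters)
Left-to-right scan:
  1. 'l' (letter)
  2. 'i' (letter)
  3. 't' (letter)
  4. 't' (letter)
  5. 'l' (letter)
  6. 'e' (letter)
Units from scan: 6
Final unit is 'e' after a consonant -> drop as silent (-1)
Sound units = 5 units


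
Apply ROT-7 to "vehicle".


Word: "vehicle"
Shift: 7
Each letter → (letter + shift) mod 26:
  'v' (21) + 7 = 2 → 'c'
  'e' (4) + 7 = 11 → 'l'
  'h' (7) + 7 = 14 → 'o'
  'i' (8) + 7 = 15 → 'p'
  'c' (2) + 7 = 9 → 'j'
  'l' (11) + 7 = 18 → 's'
  'e' (4) + 7 = 11 → 'l'
Result = "clopjsl"


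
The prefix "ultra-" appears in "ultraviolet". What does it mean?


Prefix: ultra-
As in: ultraviolet -> ultra- + violet
Meaning = beyond


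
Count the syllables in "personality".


Word: "personality"
Syllable breakdown: per · son · al · i · ty
Counting: 5 parts
= 5 syllables


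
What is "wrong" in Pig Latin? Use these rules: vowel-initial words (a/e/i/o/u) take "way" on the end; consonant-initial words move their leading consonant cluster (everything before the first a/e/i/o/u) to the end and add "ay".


Word: "wrong"
Starts with consonant(s) → move to end, add 'ay'
Consonant cluster: "wr"
Pig Latin = "ongwray"


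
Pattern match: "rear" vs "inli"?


Pattern of "rear": [0, 1, 2, 0]
Pattern of "inli": [0, 1, 2, 0]
Patterns match
Same pattern = Yes


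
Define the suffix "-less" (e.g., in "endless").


Suffix: -less
Example: endless (end + -less)
Meaning = without


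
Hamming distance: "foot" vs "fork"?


Comparing character by character (same length = 4):
  Pos 0: 'f' vs 'f' =
  Pos 1: 'o' vs 'o' =
  Pos 2: 'o' vs 'r' !=
  Pos 3: 't' vs 'k' !=
Hamming distance = 2


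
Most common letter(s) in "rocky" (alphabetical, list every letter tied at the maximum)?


Word: "rocky"
Letter counts:
  'c': 1
  'k': 1
  'o': 1
  'r': 1
  'y': 1
Maximum count = 1
Most frequent = 'c', 'k', 'o', 'r', 'y' (1 time each)


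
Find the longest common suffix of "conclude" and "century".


Word 1: "conclude"
Word 2: "century"
Comparing from end:
  Pos -1: 'e' != 'y' (stop)
LCS = "" (length 0)


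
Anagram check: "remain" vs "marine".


Word 1: "remain" → sorted: aeimnr
Word 2: "marine" → sorted: aeimnr
Same letters? aeimnr == aeimnr
Anagram = Yes


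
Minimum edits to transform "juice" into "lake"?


Word 1: "juice" (length 5)
Word 2: "lake" (length 4)
One optimal edit sequence (insert/delete/substitute each cost 1):
  1. delete 'j'  (+1)
  2. substitute 'u' -> 'l'  (+1)
  3. substitute 'i' -> 'a'  (+1)
  4. substitute 'c' -> 'k'  (+1)
  5. keep 'e'
Total edit operations: 4
Edit distance = 4


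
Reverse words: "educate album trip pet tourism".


Original: "educate album trip pet tourism"
Words (1..n): educate | album | trip | pet | tourism
Reversed (n..1): tourism | pet | trip | album | educate
Result = "tourism pet trip album educate"


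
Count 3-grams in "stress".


Word: "stress" (length 6)
Number of 3-grams = length - 3 + 1 = 6 - 3 + 1
= 4


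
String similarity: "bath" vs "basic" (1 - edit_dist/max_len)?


Word 1: "bath" (length 4)
Word 2: "basic" (length 5)
One optimal edit sequence:
  1. keep 'b'
  2. keep 'a'
  3. insert 's'  (+1)
  4. substitute 't' -> 'i'  (+1)
  5. substitute 'h' -> 'c'  (+1)
Edit distance = 3
Max length = max(4, 5) = 5
Similarity = 1 - 3/5
= 0.4000


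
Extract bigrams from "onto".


Word: "onto" (length 4)
Number of bigrams = 4 - 2 + 1 = 3
  Position 0: "on"
  Position 1: "nt"
  Position 2: "to"
Bigrams = "on", "nt", "to"


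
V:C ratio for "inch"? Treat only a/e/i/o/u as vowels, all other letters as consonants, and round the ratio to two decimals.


Word: "inch"
Vowels (a,e,i,o,u): 1
Consonants: 3
Ratio = 1/3
= 0.33


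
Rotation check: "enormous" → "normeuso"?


Word: "enormous", Candidate: "normeuso"
Method: check if candidate is substring of word+word
"enormousenormous" contains "normeuso"? No
Is rotation = No


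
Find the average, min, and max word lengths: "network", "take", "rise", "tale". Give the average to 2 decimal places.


Lengths: "network"=7, "take"=4, "rise"=4, "tale"=4
Sum = 19, Count = 4
Average = 19/4 = 4.75
= avg=4.75, min=4, max=7


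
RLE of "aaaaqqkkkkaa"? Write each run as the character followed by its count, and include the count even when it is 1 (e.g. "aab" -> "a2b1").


String: "aaaaqqkkkkaa"
Scanning for consecutive runs:
  'a' x 4
  'q' x 2
  'k' x 4
  'a' x 2
RLE = "a4q2k4a2"


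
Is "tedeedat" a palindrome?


Word: "tedeedat"
Reversed: "tadeedet"
Forward == Backward? tedeedat != tadeedet
Palindrome = No


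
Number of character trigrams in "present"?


Word: "present" (length 7)
Number of 3-grams = length - 3 + 1 = 7 - 3 + 1
= 5


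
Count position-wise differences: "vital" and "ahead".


Comparing character by character (same length = 5):
  Pos 0: 'v' vs 'a' !=
  Pos 1: 'i' vs 'h' !=
  Pos 2: 't' vs 'e' !=
  Pos 3: 'a' vs 'a' =
  Pos 4: 'l' vs 'd' !=
Hamming distance = 4


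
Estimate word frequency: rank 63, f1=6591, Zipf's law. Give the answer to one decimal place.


Zipf's law: f(r) = f(1) / r
f(1) = 6591
f(63) = 6591 / 63
= 104.6 occurrences


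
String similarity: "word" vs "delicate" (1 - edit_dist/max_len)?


Word 1: "word" (length 4)
Word 2: "delicate" (length 8)
One optimal edit sequence:
  1. insert 'd'  (+1)
  2. insert 'e'  (+1)
  3. insert 'l'  (+1)
  4. insert 'i'  (+1)
  5. substitute 'w' -> 'c'  (+1)
  6. substitute 'o' -> 'a'  (+1)
  7. substitute 'r' -> 't'  (+1)
  8. substitute 'd' -> 'e'  (+1)
Edit distance = 8
Max length = max(4, 8) = 8
Similarity = 1 - 8/8
= 0.0000


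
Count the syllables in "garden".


Word: "garden"
Syllable breakdown: gar-den
Counting: 2 parts
= 2 syllables


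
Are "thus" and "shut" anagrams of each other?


Word 1: "thus" → sorted: hstu
Word 2: "shut" → sorted: hstu
Same letters? hstu == hstu
Anagram = Yes


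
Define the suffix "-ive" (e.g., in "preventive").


Suffix: -ive
Example: preventive (prevent + -ive)
Meaning = tending to


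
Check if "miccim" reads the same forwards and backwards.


Word: "miccim"
Reversed: "miccim"
Forward == Backward? miccim == miccim
Palindrome = Yes


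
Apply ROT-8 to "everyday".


Word: "everyday"
Shift: 8
Each letter → (letter + shift) mod 26:
  'e' (4) + 8 = 12 → 'm'
  'v' (21) + 8 = 3 → 'd'
  'e' (4) + 8 = 12 → 'm'
  'r' (17) + 8 = 25 → 'z'
  'y' (24) + 8 = 6 → 'g'
  'd' (3) + 8 = 11 → 'l'
  'a' (0) + 8 = 8 → 'i'
  'y' (24) + 8 = 6 → 'g'
Result = "mdmzglig"


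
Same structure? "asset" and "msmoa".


Pattern of "asset": [0, 1, 1, 2, 3]
Pattern of "msmoa": [0, 1, 0, 2, 3]
Patterns do not match
Same pattern = No


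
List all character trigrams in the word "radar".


Word: "radar" (length 5)
Number of trigrams = 5 - 3 + 1 = 3
  Position 0: "rad"
  Position 1: "ada"
  Position 2: "dar"
Trigrams = "rad", "ada", "dar"


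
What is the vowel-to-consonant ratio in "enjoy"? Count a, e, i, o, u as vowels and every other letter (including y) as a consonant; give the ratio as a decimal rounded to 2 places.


Word: "enjoy"
Vowels (a,e,i,o,u): 2
Consonants: 3
Ratio = 2/3
= 0.67


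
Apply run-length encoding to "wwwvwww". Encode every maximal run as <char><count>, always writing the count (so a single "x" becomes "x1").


String: "wwwvwww"
Scanning for consecutive runs:
  'w' x 3
  'v' x 1
  'w' x 3
RLE = "w3v1w3"


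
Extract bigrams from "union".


Word: "union" (length 5)
Number of bigrams = 5 - 2 + 1 = 4
  Position 0: "un"
  Position 1: "ni"
  Position 2: "io"
  Position 3: "on"
Bigrams = "un", "ni", "io", "on"


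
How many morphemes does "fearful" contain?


Word: "fearful"
Morphemes: fear / -ful
Each morpheme carries meaning
= 2 morphemes


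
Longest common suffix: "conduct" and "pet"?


Word 1: "conduct"
Word 2: "pet"
Comparing from end:
  Pos -1: 't' == 't'
  Pos -2: 'c' != 'e' (stop)
LCS = "t" (length 1)


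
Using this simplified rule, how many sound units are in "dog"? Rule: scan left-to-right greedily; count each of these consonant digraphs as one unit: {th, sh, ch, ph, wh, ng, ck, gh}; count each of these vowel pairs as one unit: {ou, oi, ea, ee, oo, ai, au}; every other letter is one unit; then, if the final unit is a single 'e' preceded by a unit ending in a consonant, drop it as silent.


Word: "dog" (3 letters)
Left-to-right scan:
  [1] 'd' (letter)
  [2] 'o' (letter)
  [3] 'g' (letter)
Units from scan: 3
Sound units = 3 units


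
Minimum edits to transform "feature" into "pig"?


Word 1: "feature" (length 7)
Word 2: "pig" (length 3)
One optimal edit sequence (insert/delete/substitute each cost 1):
  1. delete 'f'  (+1)
  2. delete 'e'  (+1)
  3. delete 'a'  (+1)
  4. delete 't'  (+1)
  5. substitute 'u' -> 'p'  (+1)
  6. substitute 'r' -> 'i'  (+1)
  7. substitute 'e' -> 'g'  (+1)
Total edit operations: 7
Edit distance = 7


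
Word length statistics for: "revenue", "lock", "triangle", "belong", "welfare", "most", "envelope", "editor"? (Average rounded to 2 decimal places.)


Lengths: "revenue"=7, "lock"=4, "triangle"=8, "belong"=6, "welfare"=7, "most"=4, "envelope"=8, "editor"=6
Sum = 50, Count = 8
Average = 50/8 = 6.25
= avg=6.25, min=4, max=8


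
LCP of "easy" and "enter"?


Word 1: "easy"
Word 2: "enter"
Comparing from start:
  Pos 0: 'e' == 'e'
  Pos 1: 'a' != 'n' (stop)
LCP = "e" (length 1)


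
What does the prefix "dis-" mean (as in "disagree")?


Prefix: dis-
Example: disagree = dis- + agree
Meaning = not / opposite


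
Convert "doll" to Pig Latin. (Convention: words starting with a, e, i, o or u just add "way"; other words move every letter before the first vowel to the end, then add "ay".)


Word: "doll"
Starts with consonant(s) → move to end, add 'ay'
Consonant cluster: "d"
Pig Latin = "ollday"


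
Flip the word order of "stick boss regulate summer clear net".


Original: "stick boss regulate summer clear net"
Words (1..n): stick | boss | regulate | summer | clear | net
Reversed (n..1): net | clear | summer | regulate | boss | stick
Result = "net clear summer regulate boss stick"


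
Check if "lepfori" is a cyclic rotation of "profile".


Word: "profile", Candidate: "lepfori"
Method: check if candidate is substring of word+word
"profileprofile" contains "lepfori"? No
Is rotation = No


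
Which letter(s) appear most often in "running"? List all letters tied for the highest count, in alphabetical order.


Word: "running"
Letter counts:
  'g': 1
  'i': 1
  'n': 3
  'r': 1
  'u': 1
Maximum count = 3
Most frequent = 'n' (3 times each)


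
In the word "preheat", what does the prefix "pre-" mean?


Prefix: pre-
Example: preheat (pre- + heat)
Meaning = before


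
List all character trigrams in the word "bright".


Word: "bright" (length 6)
Number of trigrams = 6 - 3 + 1 = 4
  Position 0: "bri"
  Position 1: "rig"
  Position 2: "igh"
  Position 3: "ght"
Trigrams = "bri", "rig", "igh", "ght"


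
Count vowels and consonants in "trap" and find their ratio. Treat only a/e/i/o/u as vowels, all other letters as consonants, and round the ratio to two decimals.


Word: "trap"
Vowels (a,e,i,o,u): 1
Consonants: 3
Ratio = 1/3
= 0.33


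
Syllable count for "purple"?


Word: "purple"
Syllable breakdown: pur | ple
Counting: 2 parts
= 2 syllables


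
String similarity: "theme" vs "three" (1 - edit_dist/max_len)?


Word 1: "theme" (length 5)
Word 2: "three" (length 5)
One optimal edit sequence:
  1. keep 't'
  2. keep 'h'
  3. substitute 'e' -> 'r'  (+1)
  4. substitute 'm' -> 'e'  (+1)
  5. keep 'e'
Edit distance = 2
Max length = max(5, 5) = 5
Similarity = 1 - 2/5
= 0.6000


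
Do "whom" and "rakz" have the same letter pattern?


Pattern of "whom": [0, 1, 2, 3]
Pattern of "rakz": [0, 1, 2, 3]
Patterns match
Same pattern = Yes


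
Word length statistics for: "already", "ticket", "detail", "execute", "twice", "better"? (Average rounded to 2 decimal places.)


Lengths: "already"=7, "ticket"=6, "detail"=6, "execute"=7, "twice"=5, "better"=6
Sum = 37, Count = 6
Average = 37/6 = 6.17
= avg=6.17, min=5, max=7


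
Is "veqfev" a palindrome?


Word: "veqfev"
Reversed: "vefqev"
Forward == Backward? veqfev != vefqev
Palindrome = No


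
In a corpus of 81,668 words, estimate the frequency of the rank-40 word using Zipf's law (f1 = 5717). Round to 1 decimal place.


Zipf's law: f(r) = f(1) / r
f(1) = 5717
f(40) = 5717 / 40
= 142.9 occurrences


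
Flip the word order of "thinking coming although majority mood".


Original: "thinking coming although majority mood"
Words (1..n): thinking | coming | although | majority | mood
Reversed (n..1): mood | majority | although | coming | thinking
Result = "mood majority although coming thinking"


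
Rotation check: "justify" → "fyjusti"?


Word: "justify", Candidate: "fyjusti"
Method: check if candidate is substring of word+word
"justifyjustify" contains "fyjusti"? Yes
Is rotation = Yes


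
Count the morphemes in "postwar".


Word: "postwar"
Morphemes: post- + war
Each morpheme carries meaning
= 2 morphemes


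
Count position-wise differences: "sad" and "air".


Comparing character by character (same length = 3):
  Pos 0: 's' vs 'a' !=
  Pos 1: 'a' vs 'i' !=
  Pos 2: 'd' vs 'r' !=
Hamming distance = 3


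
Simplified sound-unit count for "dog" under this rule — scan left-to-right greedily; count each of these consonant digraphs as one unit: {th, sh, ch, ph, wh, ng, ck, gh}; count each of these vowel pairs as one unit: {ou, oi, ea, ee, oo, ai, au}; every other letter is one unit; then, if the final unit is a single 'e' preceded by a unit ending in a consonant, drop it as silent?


Word: "dog" (3 letters)
Left-to-right scan:
  1. 'd' (letter)
  2. 'o' (letter)
  3. 'g' (letter)
Units from scan: 3
Sound units = 3 units


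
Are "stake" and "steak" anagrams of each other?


Word 1: "stake" → sorted: aekst
Word 2: "steak" → sorted: aekst
Same letters? aekst == aekst
Anagram = Yes


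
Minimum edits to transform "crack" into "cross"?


Word 1: "crack" (length 5)
Word 2: "cross" (length 5)
One optimal edit sequence (insert/delete/substitute each cost 1):
  1. keep 'c'
  2. keep 'r'
  3. substitute 'a' -> 'o'  (+1)
  4. substitute 'c' -> 's'  (+1)
  5. substitute 'k' -> 's'  (+1)
Total edit operations: 3
Edit distance = 3


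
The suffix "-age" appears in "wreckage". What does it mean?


Suffix: -age
As in: wreckage -> wreck + -age
Meaning = result / collection


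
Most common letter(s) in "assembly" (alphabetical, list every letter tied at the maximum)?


Word: "assembly"
Letter counts:
  'a': 1
  'b': 1
  'e': 1
  'l': 1
  'm': 1
  's': 2
  'y': 1
Maximum count = 2
Most frequent = 's' (2 times each)


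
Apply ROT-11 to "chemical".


Word: "chemical"
Shift: 11
Each letter → (letter + shift) mod 26:
  'c' (2) + 11 = 13 → 'n'
  'h' (7) + 11 = 18 → 's'
  'e' (4) + 11 = 15 → 'p'
  'm' (12) + 11 = 23 → 'x'
  'i' (8) + 11 = 19 → 't'
  'c' (2) + 11 = 13 → 'n'
  'a' (0) + 11 = 11 → 'l'
  'l' (11) + 11 = 22 → 'w'
Result = "nspxtnlw"


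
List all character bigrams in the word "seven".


Word: "seven" (length 5)
Number of bigrams = 5 - 2 + 1 = 4
  Position 0: "se"
  Position 1: "ev"
  Position 2: "ve"
  Position 3: "en"
Bigrams = "se", "ev", "ve", "en"


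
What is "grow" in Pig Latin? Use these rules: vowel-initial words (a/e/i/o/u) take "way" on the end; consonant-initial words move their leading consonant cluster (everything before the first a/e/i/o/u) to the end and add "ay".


Word: "grow"
Starts with consonant(s) → move to end, add 'ay'
Consonant cluster: "gr"
Pig Latin = "owgray"


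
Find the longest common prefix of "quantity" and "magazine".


Word 1: "quantity"
Word 2: "magazine"
Comparing from start:
  Pos 0: 'q' != 'm' (stop)
LCP = "" (length 0)


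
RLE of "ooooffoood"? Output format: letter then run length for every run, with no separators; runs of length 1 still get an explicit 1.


String: "ooooffoood"
Scanning for consecutive runs:
  'o' x 4
  'f' x 2
  'o' x 3
  'd' x 1
RLE = "o4f2o3d1"


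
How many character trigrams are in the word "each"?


Word: "each" (length 4)
Number of 3-grams = length - 3 + 1 = 4 - 3 + 1
= 2


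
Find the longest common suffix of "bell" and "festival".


Word 1: "bell"
Word 2: "festival"
Comparing from end:
  Pos -1: 'l' == 'l'
  Pos -2: 'l' != 'a' (stop)
LCS = "l" (length 1)


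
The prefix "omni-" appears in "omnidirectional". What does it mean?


Prefix: omni-
Example: omnidirectional = omni- + directional
Meaning = all


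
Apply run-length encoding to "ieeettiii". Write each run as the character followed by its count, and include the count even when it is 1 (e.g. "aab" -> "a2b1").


String: "ieeettiii"
Scanning for consecutive runs:
  'i' x 1
  'e' x 3
  't' x 2
  'i' x 3
RLE = "i1e3t2i3"


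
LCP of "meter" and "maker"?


Word 1: "meter"
Word 2: "maker"
Comparing from start:
  Pos 0: 'm' == 'm'
  Pos 1: 'e' != 'a' (stop)
LCP = "m" (length 1)


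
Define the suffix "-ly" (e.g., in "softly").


Suffix: -ly
As in: softly -> soft + -ly
Meaning = in a manner


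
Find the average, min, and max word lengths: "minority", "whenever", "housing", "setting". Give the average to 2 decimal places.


Lengths: "minority"=8, "whenever"=8, "housing"=7, "setting"=7
Sum = 30, Count = 4
Average = 30/4 = 7.50
= avg=7.50, min=7, max=8


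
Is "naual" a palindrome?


Word: "naual"
Reversed: "lauan"
Forward == Backward? naual != lauan
Palindrome = No


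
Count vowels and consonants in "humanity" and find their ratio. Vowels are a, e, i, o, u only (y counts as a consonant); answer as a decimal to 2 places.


Word: "humanity"
Vowels (a,e,i,o,u): 3
Consonants: 5
Ratio = 3/5
= 0.60


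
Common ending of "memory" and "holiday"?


Word 1: "memory"
Word 2: "holiday"
Comparing from end:
  Pos -1: 'y' == 'y'
  Pos -2: 'r' != 'a' (stop)
LCS = "y" (length 1)


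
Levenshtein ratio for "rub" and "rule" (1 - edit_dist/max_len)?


Word 1: "rub" (length 3)
Word 2: "rule" (length 4)
One optimal edit sequence:
  1. keep 'r'
  2. keep 'u'
  3. insert 'l'  (+1)
  4. substitute 'b' -> 'e'  (+1)
Edit distance = 2
Max length = max(3, 4) = 4
Similarity = 1 - 2/4
= 0.5000


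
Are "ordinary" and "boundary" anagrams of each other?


Word 1: "ordinary" → sorted: adinorry
Word 2: "boundary" → sorted: abdnoruy
Same letters? adinorry != abdnoruy
Anagram = No


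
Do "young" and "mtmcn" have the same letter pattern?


Pattern of "young": [0, 1, 2, 3, 4]
Pattern of "mtmcn": [0, 1, 0, 2, 3]
Patterns do not match
Same pattern = No


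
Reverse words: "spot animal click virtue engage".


Original: "spot animal click virtue engage"
Words (1..n): spot | animal | click | virtue | engage
Reversed (n..1): engage | virtue | click | animal | spot
Result = "engage virtue click animal spot"


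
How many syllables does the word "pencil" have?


Word: "pencil"
Syllable breakdown: pen | cil
Counting: 2 parts
= 2 syllables
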